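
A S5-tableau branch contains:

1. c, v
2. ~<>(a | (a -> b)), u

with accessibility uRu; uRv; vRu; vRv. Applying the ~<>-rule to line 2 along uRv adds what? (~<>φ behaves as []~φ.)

~<>φ behaves as []~φ: propagate the negated body to each accessible world.

~(a | (a -> b)), v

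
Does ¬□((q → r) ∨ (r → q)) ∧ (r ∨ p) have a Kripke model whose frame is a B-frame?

Unsatisfiable (every branch closes)

1. ¬□((q → r) ∨ (r → q)) ∧ (r ∨ p), w0
2. ¬□((q → r) ∨ (r → q)), w0
3. r ∨ p, w0
4. p, w0
5. ¬((q → r) ∨ (r → q)), w1
6. ¬(q → r), w1
7. ¬(r → q), w1
8. q, w1
9. ¬r, w1
10. r, w1
11. ¬q, w1
Accessibility: w0Rw0, w0Rw1, w1Rw0, w1Rw1
Branch closes: r and ¬r both at w1.
All branches of the tableau close; one closing branch shown above.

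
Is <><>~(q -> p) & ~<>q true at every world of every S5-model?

Not valid

Tableau for the negation ~(<><>~(q -> p) & ~<>q):
1. ~(<><>~(q -> p) & ~<>q), u
2. <>q, u
3. q, v
Accessibility: uRu, uRv, vRu, vRv
The negation has an open branch (countermodel exists).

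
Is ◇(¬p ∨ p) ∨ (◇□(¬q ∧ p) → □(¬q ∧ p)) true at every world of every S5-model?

Yes, valid

Tableau for the negation ¬(◇(¬p ∨ p) ∨ (◇□(¬q ∧ p) → □(¬q ∧ p))):
1. ¬(◇(¬p ∨ p) ∨ (◇□(¬q ∧ p) → □(¬q ∧ p))), w0
2. ¬◇(¬p ∨ p), w0
3. ¬(◇□(¬q ∧ p) → □(¬q ∧ p)), w0
4. ◇□(¬q ∧ p), w0
5. ¬□(¬q ∧ p), w0
6. ¬(¬p ∨ p), w0
7. p, w0
8. ¬p, w0
Accessibility: w0Rw0
Branch closes: p and ¬p both at w0.
Every branch of the negation's tableau closes; the branch above is one of them.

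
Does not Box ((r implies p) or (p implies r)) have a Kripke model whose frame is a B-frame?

1. not Box ((r implies p) or (p implies r)), 0
2. not ((r implies p) or (p implies r)), 1
3. not (r implies p), 1
4. not (p implies r), 1
5. r, 1
6. not p, 1
7. p, 1
8. not r, 1
Accessibility: 0R0, 0R1, 1R0, 1R1
Branch closes: p and not p both at 1.
All branches of the tableau close; one closing branch shown above.

Unsatisfiable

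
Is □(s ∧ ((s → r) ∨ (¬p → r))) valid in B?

Invalid (countermodel exists)

Tableau for the negation ¬□(s ∧ ((s → r) ∨ (¬p → r))):
1. ¬□(s ∧ ((s → r) ∨ (¬p → r))), w0
2. ¬(s ∧ ((s → r) ∨ (¬p → r))), w1
3. ¬((s → r) ∨ (¬p → r)), w1
4. ¬(s → r), w1
5. ¬(¬p → r), w1
6. s, w1
7. ¬r, w1
8. ¬p, w1
Accessibility: w0Rw0, w0Rw1, w1Rw0, w1Rw1
The negation has an open branch (countermodel exists).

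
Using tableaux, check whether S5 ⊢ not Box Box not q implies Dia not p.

Tableau for the negation not (not Box Box not q implies Dia not p):
1. not (not Box Box not q implies Dia not p), 0
2. not Box Box not q, 0
3. not Dia not p, 0
4. p, 0
5. not Box not q, 1
6. p, 1
7. q, 2
8. p, 2
Accessibility: 0R0, 0R1, 0R2, 1R0, 1R1, 1R2, 2R0, 2R1, 2R2
The negation has an open branch (countermodel exists).

Invalid (countermodel exists)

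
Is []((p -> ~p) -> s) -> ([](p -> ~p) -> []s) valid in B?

Valid

Tableau for the negation ~([]((p -> ~p) -> s) -> ([](p -> ~p) -> []s)):
1. ~([]((p -> ~p) -> s) -> ([](p -> ~p) -> []s)), u
2. []((p -> ~p) -> s), u
3. ~([](p -> ~p) -> []s), u
4. [](p -> ~p), u
5. ~[]s, u
6. (p -> ~p) -> s, u
7. p -> ~p, u
8. s, u
9. ~p, u
10. ~s, v
11. (p -> ~p) -> s, v
12. p -> ~p, v
13. ~(p -> ~p), v
14. p, v
15. ~p, v
Accessibility: uRu, uRv, vRu, vRv
Branch closes: p and ~p both at v.
Every branch of the negation's tableau closes; the branch above is one of them.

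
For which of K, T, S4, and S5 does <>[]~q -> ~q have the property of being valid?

S5

S5-tableau for the negation ~(<>[]~q -> ~q):
1. ~(<>[]~q -> ~q), 0
2. <>[]~q, 0
3. q, 0
4. []~q, 1
5. ~q, 0
Accessibility: 0R0, 0R1, 1R0, 1R1
Branch closes: q and ~q both at 0.
Every branch closes (one shown): valid in S5.
S4-tableau for the negation ~(<>[]~q -> ~q):
1. ~(<>[]~q -> ~q), 0
2. <>[]~q, 0
3. q, 0
4. []~q, 1
5. ~q, 1
Accessibility: 0R0, 0R1, 1R1
Complete open branch: countermodel on an S4-frame, so not valid in S4, nor in K, T (the same frame is also a K-frame and a T-frame).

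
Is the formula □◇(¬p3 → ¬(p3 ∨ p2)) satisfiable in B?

Satisfiable

1. □◇(¬p3 → ¬(p3 ∨ p2)), 0
2. ◇(¬p3 → ¬(p3 ∨ p2)), 0   [□-rule on 1 via 0R0]
3. ¬p3 → ¬(p3 ∨ p2), 1   [◇-rule on 2: fresh world 1, 0R1]
4. ◇(¬p3 → ¬(p3 ∨ p2)), 1   [□-rule on 1 via 0R1]
5. ¬(p3 ∨ p2), 1   [→-rule on 3 (branches; this branch)]
6. ¬p3, 1   [¬∨-rule on 5]
7. ¬p2, 1   [¬∨-rule on 5]
8. ¬p3 → ¬(p3 ∨ p2), 2   [◇-rule on 4: fresh world 2, 1R2]
9. ¬(p3 ∨ p2), 2   [→-rule on 8 (branches; this branch)]
10. ¬p3, 2   [¬∨-rule on 9]
11. ¬p2, 2   [¬∨-rule on 9]
Accessibility: 0R0, 0R1, 1R0, 1R1, 1R2, 2R1, 2R2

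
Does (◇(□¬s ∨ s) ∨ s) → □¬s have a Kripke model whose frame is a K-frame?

Satisfiable

1. (◇(□¬s ∨ s) ∨ s) → □¬s, w0
2. □¬s, w0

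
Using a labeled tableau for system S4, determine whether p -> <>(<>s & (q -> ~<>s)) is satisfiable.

1. p -> <>(<>s & (q -> ~<>s)), 0
2. <>(<>s & (q -> ~<>s)), 0
3. <>s & (q -> ~<>s), 1
4. <>s, 1
5. q -> ~<>s, 1
6. ~q, 1
7. s, 2
Accessibility: 0R0, 0R1, 0R2, 1R1, 1R2, 2R2

Satisfiable (open branch found)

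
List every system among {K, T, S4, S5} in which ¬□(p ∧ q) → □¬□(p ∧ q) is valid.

S5

S4-tableau for the negation ¬(¬□(p ∧ q) → □¬□(p ∧ q)):
1. ¬(¬□(p ∧ q) → □¬□(p ∧ q)), u
2. ¬□(p ∧ q), u
3. ¬□¬□(p ∧ q), u
4. ¬(p ∧ q), v
5. ¬q, v
6. □(p ∧ q), w
7. p ∧ q, w
8. p, w
9. q, w
Accessibility: uRu, uRv, uRw, vRv, wRw
Complete open branch: countermodel on an S4-frame, so not valid in S4, nor in K, T (the same frame is also a K-frame and a T-frame).
S5-tableau for the negation ¬(¬□(p ∧ q) → □¬□(p ∧ q)):
1. ¬(¬□(p ∧ q) → □¬□(p ∧ q)), u
2. ¬□(p ∧ q), u
3. ¬□¬□(p ∧ q), u
4. ¬(p ∧ q), v
5. ¬q, v
6. □(p ∧ q), w
7. p ∧ q, u
8. p, u
9. q, u
10. p ∧ q, v
11. p, v
12. q, v
Accessibility: uRu, uRv, uRw, vRu, vRv, vRw, wRu, wRv, wRw
Branch closes: q and ¬q both at v.
Every branch closes (one shown): valid in S5.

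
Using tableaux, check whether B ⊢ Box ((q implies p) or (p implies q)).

Tableau for the negation not Box ((q implies p) or (p implies q)):
1. not Box ((q implies p) or (p implies q)), 0
2. not ((q implies p) or (p implies q)), 1
3. not (q implies p), 1
4. not (p implies q), 1
5. q, 1
6. not p, 1
7. p, 1
8. not q, 1
Accessibility: 0R0, 0R1, 1R0, 1R1
Branch closes: p and not p both at 1.
All branches of the negation close; one closing branch shown above.

Valid in B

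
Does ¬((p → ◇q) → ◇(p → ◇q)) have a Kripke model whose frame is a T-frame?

No, unsatisfiable

1. ¬((p → ◇q) → ◇(p → ◇q)), 0
2. p → ◇q, 0   [¬→-rule on 1]
3. ¬◇(p → ◇q), 0   [¬→-rule on 1]
4. ¬(p → ◇q), 0   [¬◇-rule on 3 via 0R0]
5. p, 0   [¬→-rule on 4]
6. ¬◇q, 0   [¬→-rule on 4]
7. ¬q, 0   [¬◇-rule on 6 via 0R0]
8. ◇q, 0   [→-rule on 2 (branches; this branch)]
9. q, 1   [◇-rule on 8: fresh world 1, 0R1]
10. ¬(p → ◇q), 1   [¬◇-rule on 3 via 0R1]
11. p, 1   [¬→-rule on 10]
12. ¬◇q, 1   [¬→-rule on 10]
13. ¬q, 1   [¬◇-rule on 6 via 0R1]
Accessibility: 0R0, 0R1, 1R1
Branch closes: q and ¬q both at 1.
Every branch closes; the branch above is one of them.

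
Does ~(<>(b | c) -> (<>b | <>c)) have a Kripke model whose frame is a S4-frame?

1. ~(<>(b | c) -> (<>b | <>c)), w0
2. <>(b | c), w0
3. ~(<>b | <>c), w0
4. ~<>b, w0
5. ~<>c, w0
6. ~b, w0
7. ~c, w0
8. b | c, w1
9. ~b, w1
10. ~c, w1
11. c, w1
Accessibility: w0Rw0, w0Rw1, w1Rw1
Branch closes: c and ~c both at w1.
All branches of the tableau close; one closing branch shown above.

Unsatisfiable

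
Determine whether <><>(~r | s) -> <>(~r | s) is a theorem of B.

Not valid

Tableau for the negation ~(<><>(~r | s) -> <>(~r | s)):
1. ~(<><>(~r | s) -> <>(~r | s)), u
2. <><>(~r | s), u
3. ~<>(~r | s), u
4. ~(~r | s), u
5. r, u
6. ~s, u
7. <>(~r | s), v
8. ~(~r | s), v
9. r, v
10. ~s, v
11. ~r | s, w
12. s, w
Accessibility: uRu, uRv, vRu, vRv, vRw, wRv, wRw
The negation has an open branch (countermodel exists).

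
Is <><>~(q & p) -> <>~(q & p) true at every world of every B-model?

No, not valid

Tableau for the negation ~(<><>~(q & p) -> <>~(q & p)):
1. ~(<><>~(q & p) -> <>~(q & p)), w0
2. <><>~(q & p), w0
3. ~<>~(q & p), w0
4. q & p, w0
5. q, w0
6. p, w0
7. <>~(q & p), w1
8. q & p, w1
9. q, w1
10. p, w1
11. ~(q & p), w2
12. ~p, w2
Accessibility: w0Rw0, w0Rw1, w1Rw0, w1Rw1, w1Rw2, w2Rw1, w2Rw2
The negation has an open branch (countermodel exists).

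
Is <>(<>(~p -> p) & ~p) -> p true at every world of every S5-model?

No, not valid

Tableau for the negation ~(<>(<>(~p -> p) & ~p) -> p):
1. ~(<>(<>(~p -> p) & ~p) -> p), u
2. <>(<>(~p -> p) & ~p), u   [~->-rule on 1]
3. ~p, u   [~->-rule on 1]
4. <>(~p -> p) & ~p, v   [<>-rule on 2: fresh world v, uRv]
5. <>(~p -> p), v   [&-rule on 4]
6. ~p, v   [&-rule on 4]
7. ~p -> p, w   [<>-rule on 5: fresh world w, vRw]
8. p, w   [->-rule on 7 (branches; this branch)]
Accessibility: uRu, uRv, uRw, vRu, vRv, vRw, wRu, wRv, wRw
The negation has an open branch (countermodel exists).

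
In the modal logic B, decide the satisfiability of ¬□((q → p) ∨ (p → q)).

No, unsatisfiable

1. ¬□((q → p) ∨ (p → q)), w0
2. ¬((q → p) ∨ (p → q)), w1
3. ¬(q → p), w1
4. ¬(p → q), w1
5. q, w1
6. ¬p, w1
7. p, w1
8. ¬q, w1
Accessibility: w0Rw0, w0Rw1, w1Rw0, w1Rw1
Branch closes: p and ¬p both at w1.
(One branch shown.) All branches close.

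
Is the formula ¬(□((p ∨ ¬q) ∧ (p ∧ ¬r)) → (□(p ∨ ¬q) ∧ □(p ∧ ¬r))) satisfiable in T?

Unsatisfiable (every branch closes)

1. ¬(□((p ∨ ¬q) ∧ (p ∧ ¬r)) → (□(p ∨ ¬q) ∧ □(p ∧ ¬r))), u
2. □((p ∨ ¬q) ∧ (p ∧ ¬r)), u
3. ¬(□(p ∨ ¬q) ∧ □(p ∧ ¬r)), u
4. (p ∨ ¬q) ∧ (p ∧ ¬r), u
5. p ∨ ¬q, u
6. p ∧ ¬r, u
7. p, u
8. ¬r, u
9. ¬□(p ∧ ¬r), u
10. ¬q, u
11. ¬(p ∧ ¬r), v
12. (p ∨ ¬q) ∧ (p ∧ ¬r), v
13. p ∨ ¬q, v
14. p ∧ ¬r, v
15. p, v
16. ¬r, v
17. r, v
Accessibility: uRu, uRv, vRv
Branch closes: r and ¬r both at v.
Every branch closes; the branch above is one of them.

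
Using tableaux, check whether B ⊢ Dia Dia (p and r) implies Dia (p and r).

Not valid

Tableau for the negation not (Dia Dia (p and r) implies Dia (p and r)):
1. not (Dia Dia (p and r) implies Dia (p and r)), u
2. Dia Dia (p and r), u
3. not Dia (p and r), u
4. not (p and r), u
5. not r, u
6. Dia (p and r), v
7. not (p and r), v
8. not r, v
9. p and r, w
10. p, w
11. r, w
Accessibility: uRu, uRv, vRu, vRv, vRw, wRv, wRw
The negation has an open branch (countermodel exists).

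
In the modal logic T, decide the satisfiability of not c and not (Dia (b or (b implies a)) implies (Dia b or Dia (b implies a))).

Unsatisfiable

1. not c and not (Dia (b or (b implies a)) implies (Dia b or Dia (b implies a))), w0
2. not c, w0   [and-rule on 1]
3. not (Dia (b or (b implies a)) implies (Dia b or Dia (b implies a))), w0   [and-rule on 1]
4. Dia (b or (b implies a)), w0   [neg-implies-rule on 3]
5. not (Dia b or Dia (b implies a)), w0   [neg-implies-rule on 3]
6. not Dia b, w0   [neg-or-rule on 5]
7. not Dia (b implies a), w0   [neg-or-rule on 5]
8. not b, w0   [neg-Dia-rule on 6 via w0Rw0]
9. not (b implies a), w0   [neg-Dia-rule on 7 via w0Rw0]
10. b, w0   [neg-implies-rule on 9]
11. not a, w0   [neg-implies-rule on 9]
Accessibility: w0Rw0
Branch closes: b and not b both at w0.
(One branch shown.) All branches close.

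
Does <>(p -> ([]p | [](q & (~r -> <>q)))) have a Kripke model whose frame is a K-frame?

Yes, satisfiable

1. <>(p -> ([]p | [](q & (~r -> <>q)))), 0
2. p -> ([]p | [](q & (~r -> <>q))), 1
3. []p | [](q & (~r -> <>q)), 1
4. [](q & (~r -> <>q)), 1
Accessibility: 0R1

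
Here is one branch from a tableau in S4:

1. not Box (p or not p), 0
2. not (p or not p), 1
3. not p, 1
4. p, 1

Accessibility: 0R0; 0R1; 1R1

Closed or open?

Closed

Both p and not p appear at 1.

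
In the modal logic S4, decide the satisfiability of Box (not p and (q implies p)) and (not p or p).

1. Box (not p and (q implies p)) and (not p or p), 0
2. Box (not p and (q implies p)), 0
3. not p or p, 0
4. not p and (q implies p), 0
5. not p, 0
6. q implies p, 0
7. not q, 0
Accessibility: 0R0

Satisfiable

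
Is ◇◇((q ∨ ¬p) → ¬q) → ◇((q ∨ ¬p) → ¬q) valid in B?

Tableau for the negation ¬(◇◇((q ∨ ¬p) → ¬q) → ◇((q ∨ ¬p) → ¬q)):
1. ¬(◇◇((q ∨ ¬p) → ¬q) → ◇((q ∨ ¬p) → ¬q)), w0
2. ◇◇((q ∨ ¬p) → ¬q), w0   [¬→-rule on 1]
3. ¬◇((q ∨ ¬p) → ¬q), w0   [¬→-rule on 1]
4. ¬((q ∨ ¬p) → ¬q), w0   [¬◇-rule on 3 via w0Rw0]
5. q ∨ ¬p, w0   [¬→-rule on 4]
6. q, w0   [¬→-rule on 4]
7. ¬p, w0   [∨-rule on 5 (branches; this branch)]
8. ◇((q ∨ ¬p) → ¬q), w1   [◇-rule on 2: fresh world w1, w0Rw1]
9. ¬((q ∨ ¬p) → ¬q), w1   [¬◇-rule on 3 via w0Rw1]
10. q ∨ ¬p, w1   [¬→-rule on 9]
11. q, w1   [¬→-rule on 9]
12. ¬p, w1   [∨-rule on 10 (branches; this branch)]
13. (q ∨ ¬p) → ¬q, w2   [◇-rule on 8: fresh world w2, w1Rw2]
14. ¬q, w2   [→-rule on 13 (branches; this branch)]
Accessibility: w0Rw0, w0Rw1, w1Rw0, w1Rw1, w1Rw2, w2Rw1, w2Rw2
The negation has an open branch (countermodel exists).

Not valid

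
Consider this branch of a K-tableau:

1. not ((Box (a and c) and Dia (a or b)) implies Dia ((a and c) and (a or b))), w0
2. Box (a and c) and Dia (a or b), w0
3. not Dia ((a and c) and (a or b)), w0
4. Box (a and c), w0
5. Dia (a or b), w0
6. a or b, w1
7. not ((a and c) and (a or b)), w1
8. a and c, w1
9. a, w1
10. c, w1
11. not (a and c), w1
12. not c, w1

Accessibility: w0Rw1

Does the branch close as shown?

Closed

Both c and not c appear at w1.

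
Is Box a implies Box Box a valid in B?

Tableau for the negation not (Box a implies Box Box a):
1. not (Box a implies Box Box a), w0
2. Box a, w0
3. not Box Box a, w0
4. a, w0
5. not Box a, w1
6. a, w1
7. not a, w2
Accessibility: w0Rw0, w0Rw1, w1Rw0, w1Rw1, w1Rw2, w2Rw1, w2Rw2
The negation has an open branch (countermodel exists).

Invalid (countermodel exists)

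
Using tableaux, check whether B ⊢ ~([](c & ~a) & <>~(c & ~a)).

Tableau for the negation [](c & ~a) & <>~(c & ~a):
1. [](c & ~a) & <>~(c & ~a), w0
2. [](c & ~a), w0   [&-rule on 1]
3. <>~(c & ~a), w0   [&-rule on 1]
4. c & ~a, w0   [[]-rule on 2 via w0Rw0]
5. c, w0   [&-rule on 4]
6. ~a, w0   [&-rule on 4]
7. ~(c & ~a), w1   [<>-rule on 3: fresh world w1, w0Rw1]
8. c & ~a, w1   [[]-rule on 2 via w0Rw1]
9. c, w1   [&-rule on 8]
10. ~a, w1   [&-rule on 8]
11. a, w1   [~&-rule on 7 (branches; this branch)]
Accessibility: w0Rw0, w0Rw1, w1Rw0, w1Rw1
Branch closes: a and ~a both at w1.
All branches of the negation close; one closing branch shown above.

Valid in B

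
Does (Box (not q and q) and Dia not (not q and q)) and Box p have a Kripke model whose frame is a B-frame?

1. (Box (not q and q) and Dia not (not q and q)) and Box p, u
2. Box (not q and q) and Dia not (not q and q), u
3. Box p, u
4. Box (not q and q), u
5. Dia not (not q and q), u
6. p, u
7. not q and q, u
8. not q, u
9. q, u
Accessibility: uRu
Branch closes: q and not q both at u.
(One branch shown.) All branches close.

Unsatisfiable (every branch closes)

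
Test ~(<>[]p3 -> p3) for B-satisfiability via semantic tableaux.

No, unsatisfiable

1. ~(<>[]p3 -> p3), w0
2. <>[]p3, w0   [~->-rule on 1]
3. ~p3, w0   [~->-rule on 1]
4. []p3, w1   [<>-rule on 2: fresh world w1, w0Rw1]
5. p3, w0   [[]-rule on 4 via w1Rw0]
Accessibility: w0Rw0, w0Rw1, w1Rw0, w1Rw1
Branch closes: p3 and ~p3 both at w0.
(One branch shown.) All branches close.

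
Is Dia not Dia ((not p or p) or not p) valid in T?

Invalid (countermodel exists)

Tableau for the negation not Dia not Dia ((not p or p) or not p):
1. not Dia not Dia ((not p or p) or not p), u
2. Dia ((not p or p) or not p), u   [neg-Dia-rule on 1 via uRu]
3. (not p or p) or not p, v   [Dia-rule on 2: fresh world v, uRv]
4. Dia ((not p or p) or not p), v   [neg-Dia-rule on 1 via uRv]
5. not p, v   [or-rule on 3 (branches; this branch)]
6. (not p or p) or not p, w   [Dia-rule on 4: fresh world w, vRw]
7. not p, w   [or-rule on 6 (branches; this branch)]
Accessibility: uRu, uRv, vRv, vRw, wRw
The negation has an open branch (countermodel exists).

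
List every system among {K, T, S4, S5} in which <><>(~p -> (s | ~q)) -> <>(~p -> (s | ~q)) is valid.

S4-tableau for the negation ~(<><>(~p -> (s | ~q)) -> <>(~p -> (s | ~q))):
1. ~(<><>(~p -> (s | ~q)) -> <>(~p -> (s | ~q))), w0
2. <><>(~p -> (s | ~q)), w0
3. ~<>(~p -> (s | ~q)), w0
4. ~(~p -> (s | ~q)), w0
5. ~p, w0
6. ~(s | ~q), w0
7. ~s, w0
8. q, w0
9. <>(~p -> (s | ~q)), w1
10. ~(~p -> (s | ~q)), w1
11. ~p, w1
12. ~(s | ~q), w1
13. ~s, w1
14. q, w1
15. ~p -> (s | ~q), w2
16. ~(~p -> (s | ~q)), w2
17. ~p, w2
18. ~(s | ~q), w2
19. ~s, w2
20. q, w2
21. s | ~q, w2
22. ~q, w2
Accessibility: w0Rw0, w0Rw1, w0Rw2, w1Rw1, w1Rw2, w2Rw2
Branch closes: q and ~q both at w2.
Every branch closes (one shown): valid in S4, hence also in S5 (every theorem of S4 is a theorem of S5).
T-tableau for the negation ~(<><>(~p -> (s | ~q)) -> <>(~p -> (s | ~q))):
1. ~(<><>(~p -> (s | ~q)) -> <>(~p -> (s | ~q))), w0
2. <><>(~p -> (s | ~q)), w0
3. ~<>(~p -> (s | ~q)), w0
4. ~(~p -> (s | ~q)), w0
5. ~p, w0
6. ~(s | ~q), w0
7. ~s, w0
8. q, w0
9. <>(~p -> (s | ~q)), w1
10. ~(~p -> (s | ~q)), w1
11. ~p, w1
12. ~(s | ~q), w1
13. ~s, w1
14. q, w1
15. ~p -> (s | ~q), w2
16. s | ~q, w2
17. ~q, w2
Accessibility: w0Rw0, w0Rw1, w1Rw1, w1Rw2, w2Rw2
Complete open branch: countermodel on a T-frame, so not valid in T, nor in K (the same frame is also a K-frame).

S4, S5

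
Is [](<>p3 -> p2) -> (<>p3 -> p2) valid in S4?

Yes, valid

Tableau for the negation ~([](<>p3 -> p2) -> (<>p3 -> p2)):
1. ~([](<>p3 -> p2) -> (<>p3 -> p2)), u
2. [](<>p3 -> p2), u
3. ~(<>p3 -> p2), u
4. <>p3, u
5. ~p2, u
6. <>p3 -> p2, u
7. ~<>p3, u
8. ~p3, u
9. p3, v
10. <>p3 -> p2, v
11. ~p3, v
Accessibility: uRu, uRv, vRv
Branch closes: p3 and ~p3 both at v.
Every branch of the negation's tableau closes; the branch above is one of them.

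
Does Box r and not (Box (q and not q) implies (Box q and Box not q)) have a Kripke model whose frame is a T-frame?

1. Box r and not (Box (q and not q) implies (Box q and Box not q)), w0
2. Box r, w0
3. not (Box (q and not q) implies (Box q and Box not q)), w0
4. Box (q and not q), w0
5. not (Box q and Box not q), w0
6. r, w0
7. q and not q, w0
8. q, w0
9. not q, w0
Accessibility: w0Rw0
Branch closes: q and not q both at w0.
All branches of the tableau close; one closing branch shown above.

Unsatisfiable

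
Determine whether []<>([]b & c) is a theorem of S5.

No, not valid

Tableau for the negation ~[]<>([]b & c):
1. ~[]<>([]b & c), w0
2. ~<>([]b & c), w1
3. ~([]b & c), w0
4. ~([]b & c), w1
5. ~c, w0
6. ~c, w1
Accessibility: w0Rw0, w0Rw1, w1Rw0, w1Rw1
The negation has an open branch (countermodel exists).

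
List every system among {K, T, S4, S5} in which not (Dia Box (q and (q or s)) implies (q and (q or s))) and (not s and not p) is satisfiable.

K, T, S4

S5-tableau for the formula:
1. not (Dia Box (q and (q or s)) implies (q and (q or s))) and (not s and not p), 0
2. not (Dia Box (q and (q or s)) implies (q and (q or s))), 0   [and-rule on 1]
3. not s and not p, 0   [and-rule on 1]
4. Dia Box (q and (q or s)), 0   [neg-implies-rule on 2]
5. not (q and (q or s)), 0   [neg-implies-rule on 2]
6. not s, 0   [and-rule on 3]
7. not p, 0   [and-rule on 3]
8. not (q or s), 0   [neg-and-rule on 5 (branches; this branch)]
9. not q, 0   [neg-or-rule on 8]
10. Box (q and (q or s)), 1   [Dia-rule on 4: fresh world 1, 0R1]
11. q and (q or s), 0   [Box-rule on 10 via 1R0]
12. q, 0   [and-rule on 11]
13. q or s, 0   [and-rule on 11]
Accessibility: 0R0, 0R1, 1R0, 1R1
Branch closes: q and not q both at 0.
Every branch closes (one shown): unsatisfiable in S5.
S4-tableau for the formula:
1. not (Dia Box (q and (q or s)) implies (q and (q or s))) and (not s and not p), 0
2. not (Dia Box (q and (q or s)) implies (q and (q or s))), 0   [and-rule on 1]
3. not s and not p, 0   [and-rule on 1]
4. Dia Box (q and (q or s)), 0   [neg-implies-rule on 2]
5. not (q and (q or s)), 0   [neg-implies-rule on 2]
6. not s, 0   [and-rule on 3]
7. not p, 0   [and-rule on 3]
8. not (q or s), 0   [neg-and-rule on 5 (branches; this branch)]
9. not q, 0   [neg-or-rule on 8]
10. Box (q and (q or s)), 1   [Dia-rule on 4: fresh world 1, 0R1]
11. q and (q or s), 1   [Box-rule on 10 via 1R1]
12. q, 1   [and-rule on 11]
13. q or s, 1   [and-rule on 11]
14. s, 1   [or-rule on 13 (branches; this branch)]
Accessibility: 0R0, 0R1, 1R1
Complete open branch: satisfiable in S4, hence also in K, T (this S4-model is also a K-model and a T-model).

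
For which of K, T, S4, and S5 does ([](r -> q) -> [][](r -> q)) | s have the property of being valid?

S4, S5

T-tableau for the negation ~(([](r -> q) -> [][](r -> q)) | s):
1. ~(([](r -> q) -> [][](r -> q)) | s), u
2. ~([](r -> q) -> [][](r -> q)), u
3. ~s, u
4. [](r -> q), u
5. ~[][](r -> q), u
6. r -> q, u
7. q, u
8. ~[](r -> q), v
9. r -> q, v
10. q, v
11. ~(r -> q), w
12. r, w
13. ~q, w
Accessibility: uRu, uRv, vRv, vRw, wRw
Complete open branch: countermodel on a T-frame, so not valid in T, nor in K (the same frame is also a K-frame).
S4-tableau for the negation ~(([](r -> q) -> [][](r -> q)) | s):
1. ~(([](r -> q) -> [][](r -> q)) | s), u
2. ~([](r -> q) -> [][](r -> q)), u
3. ~s, u
4. [](r -> q), u
5. ~[][](r -> q), u
6. r -> q, u
7. q, u
8. ~[](r -> q), v
9. r -> q, v
10. q, v
11. ~(r -> q), w
12. r, w
13. ~q, w
14. r -> q, w
15. q, w
Accessibility: uRu, uRv, uRw, vRv, vRw, wRw
Branch closes: q and ~q both at w.
Every branch closes (one shown): valid in S4, hence also in S5 (every theorem of S4 is a theorem of S5).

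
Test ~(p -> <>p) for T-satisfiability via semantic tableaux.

1. ~(p -> <>p), w0
2. p, w0
3. ~<>p, w0
4. ~p, w0
Accessibility: w0Rw0
Branch closes: p and ~p both at w0.
All branches of the tableau close; one closing branch shown above.

Unsatisfiable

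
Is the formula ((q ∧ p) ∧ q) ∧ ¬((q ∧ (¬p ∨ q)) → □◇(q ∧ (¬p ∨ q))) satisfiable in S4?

Yes, satisfiable

1. ((q ∧ p) ∧ q) ∧ ¬((q ∧ (¬p ∨ q)) → □◇(q ∧ (¬p ∨ q))), u
2. (q ∧ p) ∧ q, u
3. ¬((q ∧ (¬p ∨ q)) → □◇(q ∧ (¬p ∨ q))), u
4. q ∧ p, u
5. q, u
6. q ∧ (¬p ∨ q), u
7. ¬□◇(q ∧ (¬p ∨ q)), u
8. p, u
9. ¬p ∨ q, u
10. ¬◇(q ∧ (¬p ∨ q)), v
11. ¬(q ∧ (¬p ∨ q)), v
12. ¬(¬p ∨ q), v
13. p, v
14. ¬q, v
Accessibility: uRu, uRv, vRv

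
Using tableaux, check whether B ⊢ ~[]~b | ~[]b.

Yes, valid

Tableau for the negation ~(~[]~b | ~[]b):
1. ~(~[]~b | ~[]b), 0
2. []~b, 0
3. []b, 0
4. ~b, 0
5. b, 0
Accessibility: 0R0
Branch closes: b and ~b both at 0.
All branches of the negation close; one closing branch shown above.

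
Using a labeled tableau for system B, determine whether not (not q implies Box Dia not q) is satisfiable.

1. not (not q implies Box Dia not q), w0
2. not q, w0
3. not Box Dia not q, w0
4. not Dia not q, w1
5. q, w0
Accessibility: w0Rw0, w0Rw1, w1Rw0, w1Rw1
Branch closes: q and not q both at w0.
(One branch shown.) All branches close.

No, unsatisfiable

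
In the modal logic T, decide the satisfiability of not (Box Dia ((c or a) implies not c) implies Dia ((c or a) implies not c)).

1. not (Box Dia ((c or a) implies not c) implies Dia ((c or a) implies not c)), u
2. Box Dia ((c or a) implies not c), u
3. not Dia ((c or a) implies not c), u
4. Dia ((c or a) implies not c), u
5. not ((c or a) implies not c), u
6. c or a, u
7. c, u
8. a, u
9. (c or a) implies not c, v
10. Dia ((c or a) implies not c), v
11. not ((c or a) implies not c), v
12. c or a, v
13. c, v
14. not (c or a), v
15. not c, v
16. not a, v
Accessibility: uRu, uRv, vRv
Branch closes: c and not c both at v.
Every branch closes; the branch above is one of them.

Unsatisfiable (every branch closes)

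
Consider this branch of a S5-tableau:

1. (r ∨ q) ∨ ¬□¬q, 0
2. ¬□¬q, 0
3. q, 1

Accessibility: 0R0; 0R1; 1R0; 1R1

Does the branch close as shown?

Open

No atom appears with both signs at the same world.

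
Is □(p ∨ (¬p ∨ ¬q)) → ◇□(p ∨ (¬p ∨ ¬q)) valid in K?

Tableau for the negation ¬(□(p ∨ (¬p ∨ ¬q)) → ◇□(p ∨ (¬p ∨ ¬q))):
1. ¬(□(p ∨ (¬p ∨ ¬q)) → ◇□(p ∨ (¬p ∨ ¬q))), 0
2. □(p ∨ (¬p ∨ ¬q)), 0
3. ¬◇□(p ∨ (¬p ∨ ¬q)), 0
The negation has an open branch (countermodel exists).

Not valid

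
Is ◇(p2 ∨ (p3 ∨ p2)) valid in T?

No, not valid

Tableau for the negation ¬◇(p2 ∨ (p3 ∨ p2)):
1. ¬◇(p2 ∨ (p3 ∨ p2)), 0
2. ¬(p2 ∨ (p3 ∨ p2)), 0   [¬◇-rule on 1 via 0R0]
3. ¬p2, 0   [¬∨-rule on 2]
4. ¬(p3 ∨ p2), 0   [¬∨-rule on 2]
5. ¬p3, 0   [¬∨-rule on 4]
Accessibility: 0R0
The negation has an open branch (countermodel exists).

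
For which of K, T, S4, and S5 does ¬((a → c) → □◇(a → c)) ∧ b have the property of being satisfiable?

S4-tableau for the formula:
1. ¬((a → c) → □◇(a → c)) ∧ b, 0
2. ¬((a → c) → □◇(a → c)), 0
3. b, 0
4. a → c, 0
5. ¬□◇(a → c), 0
6. c, 0
7. ¬◇(a → c), 1
8. ¬(a → c), 1
9. a, 1
10. ¬c, 1
Accessibility: 0R0, 0R1, 1R1
Complete open branch: satisfiable in S4, hence also in K, T (this S4-model is also a K-model and a T-model).
S5-tableau for the formula:
1. ¬((a → c) → □◇(a → c)) ∧ b, 0
2. ¬((a → c) → □◇(a → c)), 0
3. b, 0
4. a → c, 0
5. ¬□◇(a → c), 0
6. c, 0
7. ¬◇(a → c), 1
8. ¬(a → c), 0
9. a, 0
10. ¬c, 0
Accessibility: 0R0, 0R1, 1R0, 1R1
Branch closes: c and ¬c both at 0.
Every branch closes (one shown): unsatisfiable in S5.

K, T, S4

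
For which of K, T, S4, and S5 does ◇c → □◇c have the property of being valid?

S5

S4-tableau for the negation ¬(◇c → □◇c):
1. ¬(◇c → □◇c), w0
2. ◇c, w0   [¬→-rule on 1]
3. ¬□◇c, w0   [¬→-rule on 1]
4. c, w1   [◇-rule on 2: fresh world w1, w0Rw1]
5. ¬◇c, w2   [¬□-rule on 3: fresh world w2, w0Rw2]
6. ¬c, w2   [¬◇-rule on 5 via w2Rw2]
Accessibility: w0Rw0, w0Rw1, w0Rw2, w1Rw1, w2Rw2
Complete open branch: countermodel on an S4-frame, so not valid in S4, nor in K, T (the same frame is also a K-frame and a T-frame).
S5-tableau for the negation ¬(◇c → □◇c):
1. ¬(◇c → □◇c), w0
2. ◇c, w0   [¬→-rule on 1]
3. ¬□◇c, w0   [¬→-rule on 1]
4. c, w1   [◇-rule on 2: fresh world w1, w0Rw1]
5. ¬◇c, w2   [¬□-rule on 3: fresh world w2, w0Rw2]
6. ¬c, w0   [¬◇-rule on 5 via w2Rw0]
7. ¬c, w1   [¬◇-rule on 5 via w2Rw1]
Accessibility: w0Rw0, w0Rw1, w0Rw2, w1Rw0, w1Rw1, w1Rw2, w2Rw0, w2Rw1, w2Rw2
Branch closes: c and ¬c both at w1.
Every branch closes (one shown): valid in S5.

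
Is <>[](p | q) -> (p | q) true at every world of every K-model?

Invalid (countermodel exists)

Tableau for the negation ~(<>[](p | q) -> (p | q)):
1. ~(<>[](p | q) -> (p | q)), 0
2. <>[](p | q), 0
3. ~(p | q), 0
4. ~p, 0
5. ~q, 0
6. [](p | q), 1
Accessibility: 0R1
The negation has an open branch (countermodel exists).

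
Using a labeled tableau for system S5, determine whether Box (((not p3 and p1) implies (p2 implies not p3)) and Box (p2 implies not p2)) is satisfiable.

Yes, satisfiable

1. Box (((not p3 and p1) implies (p2 implies not p3)) and Box (p2 implies not p2)), 0
2. ((not p3 and p1) implies (p2 implies not p3)) and Box (p2 implies not p2), 0
3. (not p3 and p1) implies (p2 implies not p3), 0
4. Box (p2 implies not p2), 0
5. p2 implies not p2, 0
6. p2 implies not p3, 0
7. not p2, 0
8. not p3, 0
Accessibility: 0R0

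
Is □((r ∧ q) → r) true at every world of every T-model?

Valid

Tableau for the negation ¬□((r ∧ q) → r):
1. ¬□((r ∧ q) → r), u
2. ¬((r ∧ q) → r), v   [¬□-rule on 1: fresh world v, uRv]
3. r ∧ q, v   [¬→-rule on 2]
4. ¬r, v   [¬→-rule on 2]
5. r, v   [∧-rule on 3]
6. q, v   [∧-rule on 3]
Accessibility: uRu, uRv, vRv
Branch closes: r and ¬r both at v.
Every branch of the negation's tableau closes; the branch above is one of them.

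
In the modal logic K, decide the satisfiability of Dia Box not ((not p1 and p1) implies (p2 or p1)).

Satisfiable (open branch found)

1. Dia Box not ((not p1 and p1) implies (p2 or p1)), u
2. Box not ((not p1 and p1) implies (p2 or p1)), v
Accessibility: uRv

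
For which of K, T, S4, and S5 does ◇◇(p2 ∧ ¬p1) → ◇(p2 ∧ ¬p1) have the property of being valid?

S4, S5

S4-tableau for the negation ¬(◇◇(p2 ∧ ¬p1) → ◇(p2 ∧ ¬p1)):
1. ¬(◇◇(p2 ∧ ¬p1) → ◇(p2 ∧ ¬p1)), w0
2. ◇◇(p2 ∧ ¬p1), w0
3. ¬◇(p2 ∧ ¬p1), w0
4. ¬(p2 ∧ ¬p1), w0
5. p1, w0
6. ◇(p2 ∧ ¬p1), w1
7. ¬(p2 ∧ ¬p1), w1
8. p1, w1
9. p2 ∧ ¬p1, w2
10. p2, w2
11. ¬p1, w2
12. ¬(p2 ∧ ¬p1), w2
13. p1, w2
Accessibility: w0Rw0, w0Rw1, w0Rw2, w1Rw1, w1Rw2, w2Rw2
Branch closes: p1 and ¬p1 both at w2.
Every branch closes (one shown): valid in S4, hence also in S5 (every theorem of S4 is a theorem of S5).
T-tableau for the negation ¬(◇◇(p2 ∧ ¬p1) → ◇(p2 ∧ ¬p1)):
1. ¬(◇◇(p2 ∧ ¬p1) → ◇(p2 ∧ ¬p1)), w0
2. ◇◇(p2 ∧ ¬p1), w0
3. ¬◇(p2 ∧ ¬p1), w0
4. ¬(p2 ∧ ¬p1), w0
5. p1, w0
6. ◇(p2 ∧ ¬p1), w1
7. ¬(p2 ∧ ¬p1), w1
8. p1, w1
9. p2 ∧ ¬p1, w2
10. p2, w2
11. ¬p1, w2
Accessibility: w0Rw0, w0Rw1, w1Rw1, w1Rw2, w2Rw2
Complete open branch: countermodel on a T-frame, so not valid in T, nor in K (the same frame is also a K-frame).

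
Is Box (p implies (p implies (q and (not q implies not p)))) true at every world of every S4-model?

Tableau for the negation not Box (p implies (p implies (q and (not q implies not p)))):
1. not Box (p implies (p implies (q and (not q implies not p)))), u
2. not (p implies (p implies (q and (not q implies not p)))), v
3. p, v
4. not (p implies (q and (not q implies not p))), v
5. not (q and (not q implies not p)), v
6. not (not q implies not p), v
7. not q, v
Accessibility: uRu, uRv, vRv
The negation has an open branch (countermodel exists).

Invalid (countermodel exists)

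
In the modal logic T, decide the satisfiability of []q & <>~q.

Unsatisfiable

1. []q & <>~q, u
2. []q, u
3. <>~q, u
4. q, u
5. ~q, v
6. q, v
Accessibility: uRu, uRv, vRv
Branch closes: q and ~q both at v.
(One branch shown.) All branches close.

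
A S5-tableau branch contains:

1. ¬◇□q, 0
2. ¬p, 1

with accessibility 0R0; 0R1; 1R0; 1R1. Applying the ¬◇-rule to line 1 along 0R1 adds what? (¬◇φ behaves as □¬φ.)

¬□q, 1

¬◇φ behaves as □¬φ: propagate the negated body to each accessible world.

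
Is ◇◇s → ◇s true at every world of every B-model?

Invalid (countermodel exists)

Tableau for the negation ¬(◇◇s → ◇s):
1. ¬(◇◇s → ◇s), 0
2. ◇◇s, 0
3. ¬◇s, 0
4. ¬s, 0
5. ◇s, 1
6. ¬s, 1
7. s, 2
Accessibility: 0R0, 0R1, 1R0, 1R1, 1R2, 2R1, 2R2
The negation has an open branch (countermodel exists).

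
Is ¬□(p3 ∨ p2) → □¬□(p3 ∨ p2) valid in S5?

Tableau for the negation ¬(¬□(p3 ∨ p2) → □¬□(p3 ∨ p2)):
1. ¬(¬□(p3 ∨ p2) → □¬□(p3 ∨ p2)), 0
2. ¬□(p3 ∨ p2), 0
3. ¬□¬□(p3 ∨ p2), 0
4. ¬(p3 ∨ p2), 1
5. ¬p3, 1
6. ¬p2, 1
7. □(p3 ∨ p2), 2
8. p3 ∨ p2, 0
9. p3 ∨ p2, 1
10. p3 ∨ p2, 2
11. p2, 0
12. p2, 1
Accessibility: 0R0, 0R1, 0R2, 1R0, 1R1, 1R2, 2R0, 2R1, 2R2
Branch closes: p2 and ¬p2 both at 1.
Every branch of the negation's tableau closes; the branch above is one of them.

Valid in S5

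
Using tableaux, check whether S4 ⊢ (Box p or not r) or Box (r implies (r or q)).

Tableau for the negation not ((Box p or not r) or Box (r implies (r or q))):
1. not ((Box p or not r) or Box (r implies (r or q))), 0
2. not (Box p or not r), 0   [neg-or-rule on 1]
3. not Box (r implies (r or q)), 0   [neg-or-rule on 1]
4. not Box p, 0   [neg-or-rule on 2]
5. r, 0   [neg-or-rule on 2]
6. not (r implies (r or q)), 1   [neg-Box-rule on 3: fresh world 1, 0R1]
7. r, 1   [neg-implies-rule on 6]
8. not (r or q), 1   [neg-implies-rule on 6]
9. not r, 1   [neg-or-rule on 8]
10. not q, 1   [neg-or-rule on 8]
Accessibility: 0R0, 0R1, 1R1
Branch closes: r and not r both at 1.
All branches of the negation close; one closing branch shown above.

Valid in S4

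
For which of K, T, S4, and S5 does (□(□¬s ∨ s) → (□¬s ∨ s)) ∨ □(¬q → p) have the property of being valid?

T, S4, S5

T-tableau for the negation ¬((□(□¬s ∨ s) → (□¬s ∨ s)) ∨ □(¬q → p)):
1. ¬((□(□¬s ∨ s) → (□¬s ∨ s)) ∨ □(¬q → p)), 0
2. ¬(□(□¬s ∨ s) → (□¬s ∨ s)), 0
3. ¬□(¬q → p), 0
4. □(□¬s ∨ s), 0
5. ¬(□¬s ∨ s), 0
6. ¬□¬s, 0
7. ¬s, 0
8. □¬s ∨ s, 0
9. □¬s, 0
10. ¬(¬q → p), 1
11. ¬q, 1
12. ¬p, 1
13. □¬s ∨ s, 1
14. ¬s, 1
15. □¬s, 1
16. s, 2
17. □¬s ∨ s, 2
18. ¬s, 2
Accessibility: 0R0, 0R1, 0R2, 1R1, 2R2
Branch closes: s and ¬s both at 2.
Every branch closes (one shown): valid in T, hence also in S4, S5 (every theorem of T is a theorem of S4 and S5).
K-tableau for the negation ¬((□(□¬s ∨ s) → (□¬s ∨ s)) ∨ □(¬q → p)):
1. ¬((□(□¬s ∨ s) → (□¬s ∨ s)) ∨ □(¬q → p)), 0
2. ¬(□(□¬s ∨ s) → (□¬s ∨ s)), 0
3. ¬□(¬q → p), 0
4. □(□¬s ∨ s), 0
5. ¬(□¬s ∨ s), 0
6. ¬□¬s, 0
7. ¬s, 0
8. ¬(¬q → p), 1
9. ¬q, 1
10. ¬p, 1
11. □¬s ∨ s, 1
12. s, 1
13. s, 2
14. □¬s ∨ s, 2
Accessibility: 0R1, 0R2
Complete open branch: countermodel on a K-frame, so not valid in K.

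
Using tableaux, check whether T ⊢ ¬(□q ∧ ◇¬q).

Tableau for the negation □q ∧ ◇¬q:
1. □q ∧ ◇¬q, u
2. □q, u   [∧-rule on 1]
3. ◇¬q, u   [∧-rule on 1]
4. q, u   [□-rule on 2 via uRu]
5. ¬q, v   [◇-rule on 3: fresh world v, uRv]
6. q, v   [□-rule on 2 via uRv]
Accessibility: uRu, uRv, vRv
Branch closes: q and ¬q both at v.
Every branch of the negation's tableau closes; the branch above is one of them.

Yes, valid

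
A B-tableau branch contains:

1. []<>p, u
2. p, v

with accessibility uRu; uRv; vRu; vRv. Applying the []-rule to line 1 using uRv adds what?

<>p, v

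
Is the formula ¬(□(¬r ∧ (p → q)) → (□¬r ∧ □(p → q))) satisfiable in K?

No, unsatisfiable

1. ¬(□(¬r ∧ (p → q)) → (□¬r ∧ □(p → q))), 0
2. □(¬r ∧ (p → q)), 0
3. ¬(□¬r ∧ □(p → q)), 0
4. ¬□(p → q), 0
5. ¬(p → q), 1
6. p, 1
7. ¬q, 1
8. ¬r ∧ (p → q), 1
9. ¬r, 1
10. p → q, 1
11. q, 1
Accessibility: 0R1
Branch closes: q and ¬q both at 1.
Every branch closes; the branch above is one of them.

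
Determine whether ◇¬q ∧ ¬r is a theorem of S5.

Tableau for the negation ¬(◇¬q ∧ ¬r):
1. ¬(◇¬q ∧ ¬r), 0
2. r, 0   [¬∧-rule on 1 (branches; this branch)]
Accessibility: 0R0
The negation has an open branch (countermodel exists).

No, not valid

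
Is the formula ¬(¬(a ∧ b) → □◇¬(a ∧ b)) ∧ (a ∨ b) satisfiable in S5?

1. ¬(¬(a ∧ b) → □◇¬(a ∧ b)) ∧ (a ∨ b), u
2. ¬(¬(a ∧ b) → □◇¬(a ∧ b)), u
3. a ∨ b, u
4. ¬(a ∧ b), u
5. ¬□◇¬(a ∧ b), u
6. b, u
7. ¬a, u
8. ¬◇¬(a ∧ b), v
9. a ∧ b, u
10. a, u
Accessibility: uRu, uRv, vRu, vRv
Branch closes: a and ¬a both at u.
All branches of the tableau close; one closing branch shown above.

Unsatisfiable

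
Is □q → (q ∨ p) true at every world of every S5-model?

Tableau for the negation ¬(□q → (q ∨ p)):
1. ¬(□q → (q ∨ p)), w0
2. □q, w0
3. ¬(q ∨ p), w0
4. ¬q, w0
5. ¬p, w0
6. q, w0
Accessibility: w0Rw0
Branch closes: q and ¬q both at w0.
All branches of the negation close; one closing branch shown above.

Yes, valid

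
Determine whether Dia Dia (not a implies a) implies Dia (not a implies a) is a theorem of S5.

Valid

Tableau for the negation not (Dia Dia (not a implies a) implies Dia (not a implies a)):
1. not (Dia Dia (not a implies a) implies Dia (not a implies a)), 0
2. Dia Dia (not a implies a), 0
3. not Dia (not a implies a), 0
4. not (not a implies a), 0
5. not a, 0
6. Dia (not a implies a), 1
7. not (not a implies a), 1
8. not a, 1
9. not a implies a, 2
10. not (not a implies a), 2
11. not a, 2
12. a, 2
Accessibility: 0R0, 0R1, 0R2, 1R0, 1R1, 1R2, 2R0, 2R1, 2R2
Branch closes: a and not a both at 2.
Every branch of the negation's tableau closes; the branch above is one of them.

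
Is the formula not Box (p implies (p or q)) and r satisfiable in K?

Unsatisfiable

1. not Box (p implies (p or q)) and r, u
2. not Box (p implies (p or q)), u
3. r, u
4. not (p implies (p or q)), v
5. p, v
6. not (p or q), v
7. not p, v
8. not q, v
Accessibility: uRv
Branch closes: p and not p both at v.
(One branch shown.) All branches close.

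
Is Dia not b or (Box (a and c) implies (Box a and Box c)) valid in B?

Yes, valid

Tableau for the negation not (Dia not b or (Box (a and c) implies (Box a and Box c))):
1. not (Dia not b or (Box (a and c) implies (Box a and Box c))), w0
2. not Dia not b, w0
3. not (Box (a and c) implies (Box a and Box c)), w0
4. Box (a and c), w0
5. not (Box a and Box c), w0
6. b, w0
7. a and c, w0
8. a, w0
9. c, w0
10. not Box c, w0
11. not c, w1
12. b, w1
13. a and c, w1
14. a, w1
15. c, w1
Accessibility: w0Rw0, w0Rw1, w1Rw0, w1Rw1
Branch closes: c and not c both at w1.
Every branch of the negation's tableau closes; the branch above is one of them.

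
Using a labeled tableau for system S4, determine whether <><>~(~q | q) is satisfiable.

Unsatisfiable

1. <><>~(~q | q), w0
2. <>~(~q | q), w1
3. ~(~q | q), w2
4. q, w2
5. ~q, w2
Accessibility: w0Rw0, w0Rw1, w0Rw2, w1Rw1, w1Rw2, w2Rw2
Branch closes: q and ~q both at w2.
(One branch shown.) All branches close.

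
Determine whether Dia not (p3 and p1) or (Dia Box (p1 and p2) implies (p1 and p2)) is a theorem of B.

Valid in B

Tableau for the negation not (Dia not (p3 and p1) or (Dia Box (p1 and p2) implies (p1 and p2))):
1. not (Dia not (p3 and p1) or (Dia Box (p1 and p2) implies (p1 and p2))), 0
2. not Dia not (p3 and p1), 0
3. not (Dia Box (p1 and p2) implies (p1 and p2)), 0
4. Dia Box (p1 and p2), 0
5. not (p1 and p2), 0
6. p3 and p1, 0
7. p3, 0
8. p1, 0
9. not p2, 0
10. Box (p1 and p2), 1
11. p3 and p1, 1
12. p3, 1
13. p1, 1
14. p1 and p2, 0
15. p2, 0
Accessibility: 0R0, 0R1, 1R0, 1R1
Branch closes: p2 and not p2 both at 0.
All branches of the negation close; one closing branch shown above.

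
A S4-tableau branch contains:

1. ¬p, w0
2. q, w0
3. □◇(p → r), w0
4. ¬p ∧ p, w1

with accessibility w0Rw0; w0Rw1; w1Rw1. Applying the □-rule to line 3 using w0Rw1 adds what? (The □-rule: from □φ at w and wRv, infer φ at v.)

◇(p → r), w1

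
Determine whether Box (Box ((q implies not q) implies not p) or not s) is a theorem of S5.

Invalid (countermodel exists)

Tableau for the negation not Box (Box ((q implies not q) implies not p) or not s):
1. not Box (Box ((q implies not q) implies not p) or not s), u
2. not (Box ((q implies not q) implies not p) or not s), v
3. not Box ((q implies not q) implies not p), v
4. s, v
5. not ((q implies not q) implies not p), w
6. q implies not q, w
7. p, w
8. not q, w
Accessibility: uRu, uRv, uRw, vRu, vRv, vRw, wRu, wRv, wRw
The negation has an open branch (countermodel exists).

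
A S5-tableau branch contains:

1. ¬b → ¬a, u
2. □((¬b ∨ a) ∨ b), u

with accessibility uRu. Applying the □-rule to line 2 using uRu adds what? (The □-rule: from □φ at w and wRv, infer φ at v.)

(¬b ∨ a) ∨ b, u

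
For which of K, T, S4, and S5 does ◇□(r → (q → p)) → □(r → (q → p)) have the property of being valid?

S5

S5-tableau for the negation ¬(◇□(r → (q → p)) → □(r → (q → p))):
1. ¬(◇□(r → (q → p)) → □(r → (q → p))), 0
2. ◇□(r → (q → p)), 0
3. ¬□(r → (q → p)), 0
4. □(r → (q → p)), 1
5. r → (q → p), 0
6. r → (q → p), 1
7. q → p, 0
8. q → p, 1
9. p, 0
10. p, 1
11. ¬(r → (q → p)), 2
12. r, 2
13. ¬(q → p), 2
14. q, 2
15. ¬p, 2
16. r → (q → p), 2
17. q → p, 2
18. p, 2
Accessibility: 0R0, 0R1, 0R2, 1R0, 1R1, 1R2, 2R0, 2R1, 2R2
Branch closes: p and ¬p both at 2.
Every branch closes (one shown): valid in S5.
S4-tableau for the negation ¬(◇□(r → (q → p)) → □(r → (q → p))):
1. ¬(◇□(r → (q → p)) → □(r → (q → p))), 0
2. ◇□(r → (q → p)), 0
3. ¬□(r → (q → p)), 0
4. □(r → (q → p)), 1
5. r → (q → p), 1
6. q → p, 1
7. p, 1
8. ¬(r → (q → p)), 2
9. r, 2
10. ¬(q → p), 2
11. q, 2
12. ¬p, 2
Accessibility: 0R0, 0R1, 0R2, 1R1, 2R2
Complete open branch: countermodel on an S4-frame, so not valid in S4, nor in K, T (the same frame is also a K-frame and a T-frame).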